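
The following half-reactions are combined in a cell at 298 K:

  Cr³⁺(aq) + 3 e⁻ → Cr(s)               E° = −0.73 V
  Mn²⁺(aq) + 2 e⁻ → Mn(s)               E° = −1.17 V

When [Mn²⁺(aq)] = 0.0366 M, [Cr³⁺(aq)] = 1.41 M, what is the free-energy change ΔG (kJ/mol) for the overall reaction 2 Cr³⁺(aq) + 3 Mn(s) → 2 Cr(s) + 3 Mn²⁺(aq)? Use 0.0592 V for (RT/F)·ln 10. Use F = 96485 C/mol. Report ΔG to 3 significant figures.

The standard cell potential is −0.73 − (−1.17) = +0.44 V, with n = 6 electrons in the balanced equation.
The reaction quotient is [Mn²⁺(aq)]^3 / [Cr³⁺(aq)]^2 = 2.47×10^−5; by Nernst, E = +0.44 − (0.0592/6)(−4.608) = +0.4855 V.
ΔG = −nFE = −(6)(96485)(+0.4855) J/mol = −281 kJ/mol.

−281 kJ/mol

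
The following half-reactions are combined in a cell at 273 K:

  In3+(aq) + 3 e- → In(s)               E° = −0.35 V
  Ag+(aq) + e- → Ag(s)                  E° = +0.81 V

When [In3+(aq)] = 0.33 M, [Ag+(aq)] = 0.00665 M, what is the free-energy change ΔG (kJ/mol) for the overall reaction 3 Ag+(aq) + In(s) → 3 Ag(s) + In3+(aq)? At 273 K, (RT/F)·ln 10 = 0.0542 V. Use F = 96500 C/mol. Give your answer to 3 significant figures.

With Ag⁺/Ag reduced at the cathode, E°cell = +0.81 − (−0.35) = +1.16 V and n = 3.
Here Q = [In3+(aq)] / [Ag+(aq)]^3 = 1.12×10^6 (log Q = 6.050), giving E = +1.16 − (0.0542/3)·(6.050) = +1.0507 V.
Then ΔG = −nFE = −3 × 96500 × +1.0507 J/mol = −304 kJ/mol.

−304 kJ/mol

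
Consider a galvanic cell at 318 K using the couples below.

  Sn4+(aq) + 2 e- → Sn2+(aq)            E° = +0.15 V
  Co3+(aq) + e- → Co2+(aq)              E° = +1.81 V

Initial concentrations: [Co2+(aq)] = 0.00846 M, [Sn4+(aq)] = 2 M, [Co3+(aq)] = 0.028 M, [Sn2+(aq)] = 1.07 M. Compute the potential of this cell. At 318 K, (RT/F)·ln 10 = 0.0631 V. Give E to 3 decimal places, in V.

+1.684 V

The Co³⁺/Co²⁺ couple has the more positive E°, so it is the cathode; Sn⁴⁺/Sn²⁺ is the anode.
The standard potential is +1.81 − (+0.15) = +1.66 V and the balanced reaction transfers n = 2 electrons.
For the overall reaction 2 Co3+(aq) + Sn2+(aq) → 2 Co2+(aq) + Sn4+(aq), Q = ([Co2+(aq)]^2·[Sn4+(aq)]) / ([Co3+(aq)]^2·[Sn2+(aq)]) = 0.171, giving log Q = −0.768.
E = E° − (0.0631/n)·log Q = +1.66 − (0.0631/2)(−0.768) = +1.684 V.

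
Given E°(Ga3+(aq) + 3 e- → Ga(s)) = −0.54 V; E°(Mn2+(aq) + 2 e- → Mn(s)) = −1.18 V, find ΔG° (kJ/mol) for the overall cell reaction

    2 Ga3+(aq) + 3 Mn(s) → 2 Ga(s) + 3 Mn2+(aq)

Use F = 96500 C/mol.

In the reaction as written Ga3+(aq) is reduced, so the Ga³⁺/Ga couple is the cathode and Mn²⁺/Mn is the anode.
E°cell = −0.54 − (−1.18) = +0.64 V; balancing electrons gives n = 6.
ΔG° = −nFE°cell = −(6)(96500)(+0.64) J/mol = −371 kJ/mol.

−371 kJ/mol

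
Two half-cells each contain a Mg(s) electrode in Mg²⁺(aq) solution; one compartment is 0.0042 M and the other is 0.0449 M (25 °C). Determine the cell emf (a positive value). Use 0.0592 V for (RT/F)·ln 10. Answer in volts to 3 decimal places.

0.030 V

For a concentration cell E°cell = 0, since both electrodes use the same couple.
The compartment with the higher Mg²⁺(aq) concentration (0.0449 M) acts as the cathode; ions are reduced there and produced at the dilute (0.0042 M) anode.
With n = 2, Ecell = −(0.0592/2)·log([dilute]/[conc]) = −(0.0592/2)·log(0.0042/0.0449) = +0.030 V.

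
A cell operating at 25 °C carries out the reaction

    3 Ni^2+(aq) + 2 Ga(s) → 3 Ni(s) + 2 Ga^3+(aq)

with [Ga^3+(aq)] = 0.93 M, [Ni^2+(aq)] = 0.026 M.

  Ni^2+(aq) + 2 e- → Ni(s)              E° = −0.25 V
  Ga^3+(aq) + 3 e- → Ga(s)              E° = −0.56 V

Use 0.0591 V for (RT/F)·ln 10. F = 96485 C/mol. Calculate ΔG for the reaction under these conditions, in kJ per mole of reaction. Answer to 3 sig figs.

−153 kJ/mol

With Ni²⁺/Ni reduced at the cathode, E°cell = −0.25 − (−0.56) = +0.31 V and n = 6.
The reaction quotient is [Ga^3+(aq)]^2 / [Ni^2+(aq)]^3 = 4.92×10^4; by Nernst, E = +0.31 − (0.0591/6)(4.692) = +0.2638 V.
Then ΔG = −nFE = −6 × 96485 × +0.2638 J/mol = −153 kJ/mol.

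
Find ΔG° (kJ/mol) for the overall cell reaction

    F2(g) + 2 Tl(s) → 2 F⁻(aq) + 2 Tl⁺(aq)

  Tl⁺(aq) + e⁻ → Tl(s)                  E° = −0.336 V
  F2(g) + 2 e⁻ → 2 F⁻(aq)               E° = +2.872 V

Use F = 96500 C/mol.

In the reaction as written F2(g) is reduced, so the F₂/F⁻ couple is the cathode and Tl⁺/Tl is the anode.
E°cell = +2.872 − (−0.336) = +3.208 V; balancing electrons gives n = 2.
ΔG° = −nFE°cell = −(2)(96500)(+3.208) J/mol = −619 kJ/mol.

−619 kJ/mol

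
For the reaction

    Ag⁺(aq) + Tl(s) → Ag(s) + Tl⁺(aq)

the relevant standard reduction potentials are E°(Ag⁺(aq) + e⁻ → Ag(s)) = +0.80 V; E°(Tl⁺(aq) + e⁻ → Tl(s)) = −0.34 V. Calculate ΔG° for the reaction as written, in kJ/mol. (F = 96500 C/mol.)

In the reaction as written Ag⁺(aq) is reduced, so the Ag⁺/Ag couple is the cathode and Tl⁺/Tl is the anode.
E°cell = +0.80 − (−0.34) = +1.14 V; balancing electrons gives n = 1.
ΔG° = −nFE°cell = −(1)(96500)(+1.14) J/mol = −110 kJ/mol.

−110 kJ/mol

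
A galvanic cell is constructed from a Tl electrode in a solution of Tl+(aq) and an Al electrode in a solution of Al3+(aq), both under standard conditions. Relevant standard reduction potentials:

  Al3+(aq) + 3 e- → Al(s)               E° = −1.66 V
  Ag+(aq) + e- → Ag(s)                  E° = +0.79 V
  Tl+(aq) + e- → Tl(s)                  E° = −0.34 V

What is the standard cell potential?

The Tl⁺/Tl couple has the higher E°, so Tl ion is reduced (cathode) and Al is oxidized (anode).
E°cell = E°(cathode) − E°(anode) = −0.34 − (−1.66) = +1.32 V.

+1.32 V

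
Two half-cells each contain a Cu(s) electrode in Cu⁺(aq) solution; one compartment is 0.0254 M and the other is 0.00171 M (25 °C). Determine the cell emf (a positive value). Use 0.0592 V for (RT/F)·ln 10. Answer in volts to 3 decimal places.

0.069 V

For a concentration cell E°cell = 0, since both electrodes use the same couple.
The compartment with the higher Cu⁺(aq) concentration (0.0254 M) acts as the cathode; ions are reduced there and produced at the dilute (0.00171 M) anode.
With n = 1, Ecell = −(0.0592/1)·log([dilute]/[conc]) = −(0.0592/1)·log(0.00171/0.0254) = +0.069 V.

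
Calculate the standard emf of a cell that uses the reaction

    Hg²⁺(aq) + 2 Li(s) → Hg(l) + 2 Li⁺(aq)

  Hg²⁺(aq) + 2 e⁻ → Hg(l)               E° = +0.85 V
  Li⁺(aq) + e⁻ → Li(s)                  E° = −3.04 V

+3.89 V

Hg²⁺(aq) gains electrons, so the Hg²⁺/Hg couple is the cathode; the Li⁺/Li couple is the anode.
E°cell = E°(cathode) − E°(anode) = +0.85 − (−3.04) = +3.89 V.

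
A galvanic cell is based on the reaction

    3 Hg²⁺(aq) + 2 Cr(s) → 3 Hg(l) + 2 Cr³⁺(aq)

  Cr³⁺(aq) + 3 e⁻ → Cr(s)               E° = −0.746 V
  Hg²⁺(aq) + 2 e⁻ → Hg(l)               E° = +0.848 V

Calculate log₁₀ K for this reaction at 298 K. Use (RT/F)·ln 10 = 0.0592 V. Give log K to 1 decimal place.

log K = 161.6

The Hg²⁺/Hg couple is reduced (cathode); E°cell = +0.848 − (−0.746) = +1.594 V with n = 6.
At equilibrium E = 0, so log K = nE°cell / 0.0592 = (6)(+1.594) / 0.0592 = 161.6.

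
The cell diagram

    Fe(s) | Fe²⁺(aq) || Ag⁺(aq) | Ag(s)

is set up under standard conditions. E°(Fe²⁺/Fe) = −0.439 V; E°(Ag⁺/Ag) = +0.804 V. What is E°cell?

+1.243 V

By convention the left-hand electrode in cell notation is the anode (oxidation) and the right-hand electrode is the cathode (reduction).
E°cell = E°(right) − E°(left) = +0.804 − (−0.439) = +1.243 V.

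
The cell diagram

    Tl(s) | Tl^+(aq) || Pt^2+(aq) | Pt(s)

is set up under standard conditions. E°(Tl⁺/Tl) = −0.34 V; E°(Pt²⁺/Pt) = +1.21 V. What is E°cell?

+1.55 V

By convention the left-hand electrode in cell notation is the anode (oxidation) and the right-hand electrode is the cathode (reduction).
E°cell = E°(right) − E°(left) = +1.21 − (−0.34) = +1.55 V.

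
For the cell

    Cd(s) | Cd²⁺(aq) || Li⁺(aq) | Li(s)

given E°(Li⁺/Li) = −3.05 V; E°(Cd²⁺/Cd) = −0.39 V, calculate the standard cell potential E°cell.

−2.66 V

By convention the left-hand electrode in cell notation is the anode (oxidation) and the right-hand electrode is the cathode (reduction).
E°cell = E°(right) − E°(left) = −3.05 − (−0.39) = −2.66 V.
The negative sign shows that, as written, the cell would require an external voltage to drive the reaction.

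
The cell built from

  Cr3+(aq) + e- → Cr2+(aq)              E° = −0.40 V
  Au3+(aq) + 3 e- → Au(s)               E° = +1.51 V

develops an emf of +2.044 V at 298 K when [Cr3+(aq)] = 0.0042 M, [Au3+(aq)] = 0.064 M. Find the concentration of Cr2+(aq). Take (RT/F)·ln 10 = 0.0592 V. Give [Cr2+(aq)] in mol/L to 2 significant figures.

1.9 M

Au³⁺/Au is the cathode (higher E°); E°cell = +1.51 − (−0.40) = +1.91 V with n = 3.
From the Nernst equation, log Q = n(E° − E)/0.0592 = 3·(+1.91 − (+2.044))/0.0592 = −6.791.
The balanced reaction is Au3+(aq) + 3 Cr2+(aq) → Au(s) + 3 Cr3+(aq), so Q = [Cr3+(aq)]^3 / ([Au3+(aq)]·[Cr2+(aq)]^3).
Isolating [Cr2+(aq)] in Q = 10^{−6.791} yields log [Cr2+(aq)] = 0.285, i.e. 1.9 M.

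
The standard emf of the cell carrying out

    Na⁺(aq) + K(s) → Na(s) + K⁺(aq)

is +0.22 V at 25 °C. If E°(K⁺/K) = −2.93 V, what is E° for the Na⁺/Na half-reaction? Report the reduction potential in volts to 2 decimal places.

In the reaction as written the Na⁺/Na couple is reduced (cathode) and K⁺/K is oxidized (anode), so E°cell = E°(Na⁺/Na) − E°(K⁺/K).
E°(Na⁺/Na) = E°cell + E°(anode) = +0.22 + (−2.93) = −2.71 V.

−2.71 V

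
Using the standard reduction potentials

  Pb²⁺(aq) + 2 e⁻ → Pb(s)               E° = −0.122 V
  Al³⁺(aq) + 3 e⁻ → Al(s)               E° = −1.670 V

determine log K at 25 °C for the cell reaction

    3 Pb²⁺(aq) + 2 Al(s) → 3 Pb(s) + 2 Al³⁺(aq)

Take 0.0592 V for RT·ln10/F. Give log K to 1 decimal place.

log K = 156.9

The Pb²⁺/Pb couple is reduced (cathode); E°cell = −0.122 − (−1.670) = +1.548 V with n = 6.
At equilibrium E = 0, so log K = nE°cell / 0.0592 = (6)(+1.548) / 0.0592 = 156.9.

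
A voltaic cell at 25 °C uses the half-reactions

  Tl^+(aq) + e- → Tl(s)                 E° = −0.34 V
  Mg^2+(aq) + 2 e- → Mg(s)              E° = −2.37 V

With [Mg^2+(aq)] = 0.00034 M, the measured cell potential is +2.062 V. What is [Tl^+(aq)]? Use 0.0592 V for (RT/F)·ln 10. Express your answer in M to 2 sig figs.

The Tl⁺/Tl couple has the larger reduction potential, so it is the cathode: E°cell = −0.34 − (−2.37) = +2.03 V and n = 2.
Rearranging E = E° − (0.0592/n)·log Q gives log Q = 2(+2.03 − (+2.062))/0.0592 = −1.081.
For 2 Tl^+(aq) + Mg(s) → 2 Tl(s) + Mg^2+(aq), the reaction quotient is Q = [Mg^2+(aq)] / [Tl^+(aq)]^2.
Substituting the known concentrations and solving, log [Tl^+(aq)] = −1.194 and [Tl^+(aq)] = 0.064 M.

0.064 M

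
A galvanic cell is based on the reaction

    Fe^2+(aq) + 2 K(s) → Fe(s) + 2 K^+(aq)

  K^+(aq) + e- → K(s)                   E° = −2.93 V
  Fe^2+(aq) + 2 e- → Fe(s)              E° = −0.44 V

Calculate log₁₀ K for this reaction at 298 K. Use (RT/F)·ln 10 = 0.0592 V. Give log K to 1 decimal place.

log K = 84.1

The Fe²⁺/Fe couple is reduced (cathode); E°cell = −0.44 − (−2.93) = +2.49 V with n = 2.
At equilibrium E = 0, so log K = nE°cell / 0.0592 = (2)(+2.49) / 0.0592 = 84.1.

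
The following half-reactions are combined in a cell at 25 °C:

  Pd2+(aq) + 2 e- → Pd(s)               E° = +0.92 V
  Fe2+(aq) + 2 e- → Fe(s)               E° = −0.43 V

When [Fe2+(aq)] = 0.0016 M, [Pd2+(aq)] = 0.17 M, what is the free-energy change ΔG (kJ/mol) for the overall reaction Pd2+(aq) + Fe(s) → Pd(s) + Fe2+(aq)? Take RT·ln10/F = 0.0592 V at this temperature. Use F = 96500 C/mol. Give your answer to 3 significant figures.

−272 kJ/mol

E°cell = +0.92 − (−0.43) = +1.35 V; the balanced reaction transfers n = 2 electrons.
Here Q = [Fe2+(aq)] / [Pd2+(aq)] = 0.00941 (log Q = −2.026), giving E = +1.35 − (0.0592/2)·(−2.026) = +1.4100 V.
ΔG = −nFE = −(2)(96500)(+1.4100) J/mol = −272 kJ/mol.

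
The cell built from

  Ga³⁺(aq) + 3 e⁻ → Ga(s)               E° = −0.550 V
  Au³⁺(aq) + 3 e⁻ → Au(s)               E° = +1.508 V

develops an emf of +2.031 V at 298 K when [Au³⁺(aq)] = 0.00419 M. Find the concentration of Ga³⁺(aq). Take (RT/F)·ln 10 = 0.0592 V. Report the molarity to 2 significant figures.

The Au³⁺/Au couple has the larger reduction potential, so it is the cathode: E°cell = +1.508 − (−0.550) = +2.058 V and n = 3.
Rearranging E = E° − (0.0592/n)·log Q gives log Q = 3(+2.058 − (+2.031))/0.0592 = 1.368.
For Au³⁺(aq) + Ga(s) → Au(s) + Ga³⁺(aq), the reaction quotient is Q = [Ga³⁺(aq)] / [Au³⁺(aq)].
Solving for the unknown gives log [Ga³⁺(aq)] = −1.010, so [Ga³⁺(aq)] ≈ 0.098 M.

0.098 M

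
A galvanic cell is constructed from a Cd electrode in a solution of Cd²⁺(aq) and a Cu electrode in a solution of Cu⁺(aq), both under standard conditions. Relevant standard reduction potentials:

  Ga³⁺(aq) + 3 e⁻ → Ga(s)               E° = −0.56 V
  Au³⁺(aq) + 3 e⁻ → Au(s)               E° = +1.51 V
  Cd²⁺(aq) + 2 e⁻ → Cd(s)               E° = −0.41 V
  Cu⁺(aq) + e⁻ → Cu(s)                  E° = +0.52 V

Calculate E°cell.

+0.93 V

The Cu⁺/Cu couple has the higher E°, so Cu ion is reduced (cathode) and Cd is oxidized (anode).
E°cell = E°(cathode) − E°(anode) = +0.52 − (−0.41) = +0.93 V.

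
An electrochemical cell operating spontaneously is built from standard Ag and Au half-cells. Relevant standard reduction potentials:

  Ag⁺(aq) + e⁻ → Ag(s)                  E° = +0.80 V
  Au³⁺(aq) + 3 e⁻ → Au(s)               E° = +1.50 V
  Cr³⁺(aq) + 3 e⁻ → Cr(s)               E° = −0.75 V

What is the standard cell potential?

The Au³⁺/Au couple has the higher E°, so Au ion is reduced (cathode) and Ag is oxidized (anode).
E°cell = E°(cathode) − E°(anode) = +1.50 − (+0.80) = +0.70 V.

+0.70 V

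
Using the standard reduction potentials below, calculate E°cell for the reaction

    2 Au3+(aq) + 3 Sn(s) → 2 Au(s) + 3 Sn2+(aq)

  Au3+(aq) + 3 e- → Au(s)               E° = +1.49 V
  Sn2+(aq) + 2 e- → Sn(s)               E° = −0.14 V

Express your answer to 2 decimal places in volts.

Au3+(aq) gains electrons, so the Au³⁺/Au couple is the cathode; the Sn²⁺/Sn couple is the anode.
E°cell = E°(cathode) − E°(anode) = +1.49 − (−0.14) = +1.63 V.
The positive value indicates the reaction is spontaneous as written.

+1.63 V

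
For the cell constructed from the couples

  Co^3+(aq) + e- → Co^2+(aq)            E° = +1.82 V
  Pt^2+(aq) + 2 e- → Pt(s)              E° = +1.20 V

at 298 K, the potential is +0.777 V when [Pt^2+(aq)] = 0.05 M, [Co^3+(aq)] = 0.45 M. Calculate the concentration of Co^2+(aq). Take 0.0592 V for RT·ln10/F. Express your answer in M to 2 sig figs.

0.0045 M

Co³⁺/Co²⁺ is the cathode (higher E°); E°cell = +1.82 − (+1.20) = +0.62 V with n = 2.
Rearranging E = E° − (0.0592/n)·log Q gives log Q = 2(+0.62 − (+0.777))/0.0592 = −5.304.
Balancing electrons gives 2 Co^3+(aq) + Pt(s) → 2 Co^2+(aq) + Pt^2+(aq); thus Q = ([Co^2+(aq)]^2·[Pt^2+(aq)]) / [Co^3+(aq)]^2.
Substituting the known concentrations and solving, log [Co^2+(aq)] = −2.348 and [Co^2+(aq)] = 0.0045 M.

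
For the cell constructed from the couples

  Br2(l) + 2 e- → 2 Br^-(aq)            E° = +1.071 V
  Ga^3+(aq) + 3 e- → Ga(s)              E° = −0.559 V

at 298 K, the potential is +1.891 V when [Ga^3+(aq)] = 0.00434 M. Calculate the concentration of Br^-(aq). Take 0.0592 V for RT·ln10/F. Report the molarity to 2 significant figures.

0.00024 M

With Br₂/Br⁻ at the cathode and Ga³⁺/Ga at the anode, E°cell = +1.071 − (−0.559) = +1.630 V (n = 6).
From the Nernst equation, log Q = n(E° − E)/0.0592 = 6·(+1.630 − (+1.891))/0.0592 = −26.453.
Balancing electrons gives 3 Br2(l) + 2 Ga(s) → 6 Br^-(aq) + 2 Ga^3+(aq); thus Q = [Br^-(aq)]^6·[Ga^3+(aq)]^2.
Isolating [Br^-(aq)] in Q = 10^{−26.453} yields log [Br^-(aq)] = −3.621, i.e. 0.00024 M.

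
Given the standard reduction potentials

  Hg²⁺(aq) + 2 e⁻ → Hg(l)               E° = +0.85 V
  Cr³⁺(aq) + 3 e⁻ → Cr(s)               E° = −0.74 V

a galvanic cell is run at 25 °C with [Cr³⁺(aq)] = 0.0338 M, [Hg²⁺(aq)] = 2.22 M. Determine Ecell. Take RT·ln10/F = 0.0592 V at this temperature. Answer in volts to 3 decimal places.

+1.629 V

The Hg²⁺/Hg couple has the more positive E°, so it is the cathode; Cr³⁺/Cr is the anode.
E°cell = +0.85 − (−0.74) = +1.59 V, with n = 6 electrons transferred.
Balancing gives 3 Hg²⁺(aq) + 2 Cr(s) → 3 Hg(l) + 2 Cr³⁺(aq); hence Q = [Cr³⁺(aq)]^2 / [Hg²⁺(aq)]^3 = 0.000104 (log Q = −3.981).
E = E° − (0.0592/n)·log Q = +1.59 − (0.0592/6)(−3.981) = +1.629 V.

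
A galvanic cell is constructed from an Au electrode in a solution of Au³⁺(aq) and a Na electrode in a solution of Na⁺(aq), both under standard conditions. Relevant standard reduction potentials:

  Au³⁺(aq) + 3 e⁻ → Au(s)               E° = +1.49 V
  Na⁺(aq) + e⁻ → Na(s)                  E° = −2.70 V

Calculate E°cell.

+4.19 V

Of the two couples in this cell, the one with the more positive reduction potential is reduced at the cathode: here that is Au³⁺/Au (+1.49 V); Na⁺/Na (−2.70 V) is the anode.
E°cell = E°(cathode) − E°(anode) = +1.49 − (−2.70) = +4.19 V.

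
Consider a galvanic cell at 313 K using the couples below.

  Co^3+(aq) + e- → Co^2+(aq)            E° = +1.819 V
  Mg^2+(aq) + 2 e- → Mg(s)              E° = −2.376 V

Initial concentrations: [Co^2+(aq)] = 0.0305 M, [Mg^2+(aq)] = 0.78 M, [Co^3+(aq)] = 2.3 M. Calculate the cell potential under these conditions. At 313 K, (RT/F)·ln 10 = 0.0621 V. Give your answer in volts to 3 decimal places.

+4.315 V

Co³⁺/Co²⁺ is reduced (cathode, E° = +1.819 V) and Mg²⁺/Mg is oxidized (anode).
The standard potential is +1.819 − (−2.376) = +4.195 V and the balanced reaction transfers n = 2 electrons.
Balancing gives 2 Co^3+(aq) + Mg(s) → 2 Co^2+(aq) + Mg^2+(aq); hence Q = ([Co^2+(aq)]^2·[Mg^2+(aq)]) / [Co^3+(aq)]^2 = 0.000137 (log Q = −3.863).
By the Nernst equation, E = +4.195 − (0.0621/2)·(−3.863) = +4.315 V.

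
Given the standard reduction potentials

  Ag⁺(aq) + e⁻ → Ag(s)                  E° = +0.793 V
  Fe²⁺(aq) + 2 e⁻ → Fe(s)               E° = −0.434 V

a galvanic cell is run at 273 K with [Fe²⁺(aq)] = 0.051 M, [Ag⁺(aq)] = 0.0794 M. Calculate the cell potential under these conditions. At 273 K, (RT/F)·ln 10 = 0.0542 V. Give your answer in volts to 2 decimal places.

The Ag⁺/Ag couple has the more positive E°, so it is the cathode; Fe²⁺/Fe is the anode.
The standard potential is +0.793 − (−0.434) = +1.227 V and the balanced reaction transfers n = 2 electrons.
The balanced reaction is 2 Ag⁺(aq) + Fe(s) → 2 Ag(s) + Fe²⁺(aq), so Q = [Fe²⁺(aq)] / [Ag⁺(aq)]^2 = 8.09 and log Q = 0.908.
By the Nernst equation, E = +1.227 − (0.0542/2)·(0.908) = +1.20 V.

+1.20 V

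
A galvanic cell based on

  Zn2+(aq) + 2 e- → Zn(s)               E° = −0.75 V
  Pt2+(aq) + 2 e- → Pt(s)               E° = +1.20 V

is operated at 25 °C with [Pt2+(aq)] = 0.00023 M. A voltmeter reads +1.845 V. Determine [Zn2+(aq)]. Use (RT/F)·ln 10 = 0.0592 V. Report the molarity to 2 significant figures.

0.81 M

With Pt²⁺/Pt at the cathode and Zn²⁺/Zn at the anode, E°cell = +1.20 − (−0.75) = +1.95 V (n = 2).
Since E = E° − (0.0592/n)·log Q, log Q = n(E° − E)/0.0592 = 3.547.
The balanced reaction is Pt2+(aq) + Zn(s) → Pt(s) + Zn2+(aq), so Q = [Zn2+(aq)] / [Pt2+(aq)].
Isolating [Zn2+(aq)] in Q = 10^{3.547} yields log [Zn2+(aq)] = −0.091, i.e. 0.81 M.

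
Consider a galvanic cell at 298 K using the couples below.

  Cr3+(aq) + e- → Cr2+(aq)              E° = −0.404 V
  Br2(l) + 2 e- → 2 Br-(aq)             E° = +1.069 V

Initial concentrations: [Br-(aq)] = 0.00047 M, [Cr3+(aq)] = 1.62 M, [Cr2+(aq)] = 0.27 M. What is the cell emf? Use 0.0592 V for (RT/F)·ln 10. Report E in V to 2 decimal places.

The Br₂/Br⁻ couple has the more positive E°, so it is the cathode; Cr³⁺/Cr²⁺ is the anode.
The standard potential is +1.069 − (−0.404) = +1.473 V and the balanced reaction transfers n = 2 electrons.
For the overall reaction Br2(l) + 2 Cr2+(aq) → 2 Br-(aq) + 2 Cr3+(aq), Q = ([Br-(aq)]^2·[Cr3+(aq)]^2) / [Cr2+(aq)]^2 = 7.95×10^−6, giving log Q = −5.100.
By the Nernst equation, E = +1.473 − (0.0592/2)·(−5.100) = +1.62 V.

+1.62 V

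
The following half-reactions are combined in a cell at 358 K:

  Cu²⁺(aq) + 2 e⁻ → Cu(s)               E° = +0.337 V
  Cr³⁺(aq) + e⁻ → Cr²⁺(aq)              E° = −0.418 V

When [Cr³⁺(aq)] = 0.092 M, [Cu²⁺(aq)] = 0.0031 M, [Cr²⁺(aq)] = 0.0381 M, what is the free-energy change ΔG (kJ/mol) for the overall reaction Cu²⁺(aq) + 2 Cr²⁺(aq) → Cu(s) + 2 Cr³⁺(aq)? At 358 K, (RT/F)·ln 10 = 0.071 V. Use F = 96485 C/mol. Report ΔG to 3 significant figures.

The standard cell potential is +0.337 − (−0.418) = +0.755 V, with n = 2 electrons in the balanced equation.
The reaction quotient is [Cr³⁺(aq)]^2 / ([Cu²⁺(aq)]·[Cr²⁺(aq)]^2) = 1.88×10^3; by Nernst, E = +0.755 − (0.071/2)(3.274) = +0.6388 V.
ΔG = −nFE = −(2)(96485)(+0.6388) J/mol = −123 kJ/mol.

−123 kJ/mol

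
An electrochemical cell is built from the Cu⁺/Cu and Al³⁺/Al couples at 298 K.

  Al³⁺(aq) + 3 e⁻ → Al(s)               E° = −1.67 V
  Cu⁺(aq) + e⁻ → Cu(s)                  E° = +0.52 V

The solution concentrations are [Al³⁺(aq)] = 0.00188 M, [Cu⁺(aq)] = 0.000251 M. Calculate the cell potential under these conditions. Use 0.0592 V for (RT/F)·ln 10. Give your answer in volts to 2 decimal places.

The Cu⁺/Cu couple has the more positive E°, so it is the cathode; Al³⁺/Al is the anode.
E°cell = +0.52 − (−1.67) = +2.19 V, with n = 3 electrons transferred.
The balanced reaction is 3 Cu⁺(aq) + Al(s) → 3 Cu(s) + Al³⁺(aq), so Q = [Al³⁺(aq)] / [Cu⁺(aq)]^3 = 1.19×10^8 and log Q = 8.075.
By the Nernst equation, E = +2.19 − (0.0592/3)·(8.075) = +2.03 V.

+2.03 V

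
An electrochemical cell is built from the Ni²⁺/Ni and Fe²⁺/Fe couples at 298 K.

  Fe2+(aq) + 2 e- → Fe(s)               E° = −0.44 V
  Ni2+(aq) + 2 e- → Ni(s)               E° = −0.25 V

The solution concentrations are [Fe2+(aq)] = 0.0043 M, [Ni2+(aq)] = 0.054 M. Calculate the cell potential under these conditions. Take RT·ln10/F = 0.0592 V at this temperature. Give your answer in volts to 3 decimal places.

The Ni²⁺/Ni couple has the more positive E°, so it is the cathode; Fe²⁺/Fe is the anode.
E°cell = E°cat − E°an = −0.25 − (−0.44) = +0.19 V; n = 2.
The balanced reaction is Ni2+(aq) + Fe(s) → Ni(s) + Fe2+(aq), so Q = [Fe2+(aq)] / [Ni2+(aq)] = 0.0796 and log Q = −1.099.
Applying E = E° − (RT ln10/nF)·log Q gives +0.19 − (0.0592/2)(−1.099) = +0.223 V.

+0.223 V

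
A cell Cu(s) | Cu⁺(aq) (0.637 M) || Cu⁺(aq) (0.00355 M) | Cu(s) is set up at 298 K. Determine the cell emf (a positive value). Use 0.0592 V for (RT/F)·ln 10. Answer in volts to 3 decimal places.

0.133 V

For a concentration cell E°cell = 0, since both electrodes use the same couple.
The compartment with the higher Cu⁺(aq) concentration (0.637 M) acts as the cathode; ions are reduced there and produced at the dilute (0.00355 M) anode.
With n = 1, Ecell = −(0.0592/1)·log([dilute]/[conc]) = −(0.0592/1)·log(0.00355/0.637) = +0.133 V.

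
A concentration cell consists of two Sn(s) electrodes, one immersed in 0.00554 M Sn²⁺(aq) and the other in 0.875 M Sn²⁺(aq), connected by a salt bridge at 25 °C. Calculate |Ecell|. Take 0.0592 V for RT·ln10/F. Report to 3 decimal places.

0.065 V

For a concentration cell E°cell = 0, since both electrodes use the same couple.
The compartment with the higher Sn²⁺(aq) concentration (0.875 M) acts as the cathode; ions are reduced there and produced at the dilute (0.00554 M) anode.
With n = 2, Ecell = −(0.0592/2)·log([dilute]/[conc]) = −(0.0592/2)·log(0.00554/0.875) = +0.065 V.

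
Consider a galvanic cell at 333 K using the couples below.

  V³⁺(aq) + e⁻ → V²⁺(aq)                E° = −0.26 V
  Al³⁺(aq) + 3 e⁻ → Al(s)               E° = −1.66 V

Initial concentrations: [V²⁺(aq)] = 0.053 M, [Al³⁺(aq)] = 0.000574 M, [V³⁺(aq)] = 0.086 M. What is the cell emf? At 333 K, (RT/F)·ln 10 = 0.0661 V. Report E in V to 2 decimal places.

+1.49 V

V³⁺/V²⁺ is reduced (cathode, E° = −0.26 V) and Al³⁺/Al is oxidized (anode).
The standard potential is −0.26 − (−1.66) = +1.40 V and the balanced reaction transfers n = 3 electrons.
Balancing gives 3 V³⁺(aq) + Al(s) → 3 V²⁺(aq) + Al³⁺(aq); hence Q = ([V²⁺(aq)]^3·[Al³⁺(aq)]) / [V³⁺(aq)]^3 = 0.000134 (log Q = −3.872).
E = E° − (0.0661/n)·log Q = +1.40 − (0.0661/3)(−3.872) = +1.49 V.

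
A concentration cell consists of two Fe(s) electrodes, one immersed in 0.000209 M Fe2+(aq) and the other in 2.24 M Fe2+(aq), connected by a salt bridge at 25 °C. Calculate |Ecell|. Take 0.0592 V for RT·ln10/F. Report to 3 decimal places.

0.119 V

For a concentration cell E°cell = 0, since both electrodes use the same couple.
The compartment with the higher Fe2+(aq) concentration (2.24 M) acts as the cathode; ions are reduced there and produced at the dilute (0.000209 M) anode.
With n = 2, Ecell = −(0.0592/2)·log([dilute]/[conc]) = −(0.0592/2)·log(0.000209/2.24) = +0.119 V.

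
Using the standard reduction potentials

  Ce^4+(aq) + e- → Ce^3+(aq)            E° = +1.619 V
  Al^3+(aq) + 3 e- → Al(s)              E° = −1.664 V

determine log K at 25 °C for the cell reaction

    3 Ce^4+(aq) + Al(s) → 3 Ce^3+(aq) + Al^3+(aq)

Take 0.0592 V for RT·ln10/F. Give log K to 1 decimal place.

log K = 166.4

The Ce⁴⁺/Ce³⁺ couple is reduced (cathode); E°cell = +1.619 − (−1.664) = +3.283 V with n = 3.
At equilibrium E = 0, so log K = nE°cell / 0.0592 = (3)(+3.283) / 0.0592 = 166.4.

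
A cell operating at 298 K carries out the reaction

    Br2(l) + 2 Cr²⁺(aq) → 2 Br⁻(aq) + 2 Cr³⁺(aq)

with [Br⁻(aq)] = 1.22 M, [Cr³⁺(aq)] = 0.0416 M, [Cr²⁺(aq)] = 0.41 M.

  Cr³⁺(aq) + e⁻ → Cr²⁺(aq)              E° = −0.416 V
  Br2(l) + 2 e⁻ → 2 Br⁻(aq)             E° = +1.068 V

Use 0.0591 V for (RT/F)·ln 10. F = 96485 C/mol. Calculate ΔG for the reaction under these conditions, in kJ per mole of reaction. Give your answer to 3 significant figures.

The standard cell potential is +1.068 − (−0.416) = +1.484 V, with n = 2 electrons in the balanced equation.
The reaction quotient is ([Br⁻(aq)]^2·[Cr³⁺(aq)]^2) / [Cr²⁺(aq)]^2 = 0.0153; by Nernst, E = +1.484 − (0.0591/2)(−1.815) = +1.5376 V.
Finally ΔG = −nFE = −(2)(96485 C/mol)(+1.5376 V) = −297 kJ/mol.

−297 kJ/mol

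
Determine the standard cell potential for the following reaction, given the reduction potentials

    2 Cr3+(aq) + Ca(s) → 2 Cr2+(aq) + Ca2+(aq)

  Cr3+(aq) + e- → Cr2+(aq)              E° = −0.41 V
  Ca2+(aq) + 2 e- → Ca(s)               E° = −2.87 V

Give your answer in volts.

+2.46 V

In the reaction as written, Cr3+(aq) is reduced (cathode) and Ca2+(aq) is produced by oxidation at the anode.
E°cell = E°(cathode) − E°(anode) = −0.41 − (−2.87) = +2.46 V.
The positive value indicates the reaction is spontaneous as written.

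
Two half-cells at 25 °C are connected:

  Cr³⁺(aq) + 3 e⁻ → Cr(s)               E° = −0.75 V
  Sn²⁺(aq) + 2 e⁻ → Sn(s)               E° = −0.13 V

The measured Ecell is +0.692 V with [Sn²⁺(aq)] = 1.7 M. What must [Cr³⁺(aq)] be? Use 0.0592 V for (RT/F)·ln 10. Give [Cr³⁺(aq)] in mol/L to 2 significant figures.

0.00050 M

With Sn²⁺/Sn at the cathode and Cr³⁺/Cr at the anode, E°cell = −0.13 − (−0.75) = +0.62 V (n = 6).
Rearranging E = E° − (0.0592/n)·log Q gives log Q = 6(+0.62 − (+0.692))/0.0592 = −7.297.
For 3 Sn²⁺(aq) + 2 Cr(s) → 3 Sn(s) + 2 Cr³⁺(aq), the reaction quotient is Q = [Cr³⁺(aq)]^2 / [Sn²⁺(aq)]^3.
Solving for the unknown gives log [Cr³⁺(aq)] = −3.303, so [Cr³⁺(aq)] ≈ 0.00050 M.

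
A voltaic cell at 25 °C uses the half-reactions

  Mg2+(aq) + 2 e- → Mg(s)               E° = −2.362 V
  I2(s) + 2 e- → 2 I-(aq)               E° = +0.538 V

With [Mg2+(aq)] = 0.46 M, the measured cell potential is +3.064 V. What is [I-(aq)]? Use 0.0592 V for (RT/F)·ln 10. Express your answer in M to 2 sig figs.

With I₂/I⁻ at the cathode and Mg²⁺/Mg at the anode, E°cell = +0.538 − (−2.362) = +2.900 V (n = 2).
Since E = E° − (0.0592/n)·log Q, log Q = n(E° − E)/0.0592 = −5.541.
Balancing electrons gives I2(s) + Mg(s) → 2 I-(aq) + Mg2+(aq); thus Q = [I-(aq)]^2·[Mg2+(aq)].
Substituting the known concentrations and solving, log [I-(aq)] = −2.602 and [I-(aq)] = 0.0025 M.

0.0025 M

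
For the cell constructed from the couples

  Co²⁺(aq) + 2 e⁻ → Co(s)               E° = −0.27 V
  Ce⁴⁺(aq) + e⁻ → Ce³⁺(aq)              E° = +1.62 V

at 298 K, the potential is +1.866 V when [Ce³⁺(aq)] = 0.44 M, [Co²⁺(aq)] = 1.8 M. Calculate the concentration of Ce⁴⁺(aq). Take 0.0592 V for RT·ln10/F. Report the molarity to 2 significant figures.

With Ce⁴⁺/Ce³⁺ at the cathode and Co²⁺/Co at the anode, E°cell = +1.62 − (−0.27) = +1.89 V (n = 2).
From the Nernst equation, log Q = n(E° − E)/0.0592 = 2·(+1.89 − (+1.866))/0.0592 = 0.811.
Balancing electrons gives 2 Ce⁴⁺(aq) + Co(s) → 2 Ce³⁺(aq) + Co²⁺(aq); thus Q = ([Ce³⁺(aq)]^2·[Co²⁺(aq)]) / [Ce⁴⁺(aq)]^2.
Substituting the known concentrations and solving, log [Ce⁴⁺(aq)] = −0.634 and [Ce⁴⁺(aq)] = 0.23 M.

0.23 M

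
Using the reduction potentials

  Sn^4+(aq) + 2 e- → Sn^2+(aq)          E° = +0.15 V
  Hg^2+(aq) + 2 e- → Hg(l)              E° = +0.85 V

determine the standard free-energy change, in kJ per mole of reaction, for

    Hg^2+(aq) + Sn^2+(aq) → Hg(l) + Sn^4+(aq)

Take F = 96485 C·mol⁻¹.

−135 kJ/mol

In the reaction as written Hg^2+(aq) is reduced, so the Hg²⁺/Hg couple is the cathode and Sn⁴⁺/Sn²⁺ is the anode.
E°cell = +0.85 − (+0.15) = +0.70 V; balancing electrons gives n = 2.
ΔG° = −nFE°cell = −(2)(96485)(+0.70) J/mol = −135 kJ/mol.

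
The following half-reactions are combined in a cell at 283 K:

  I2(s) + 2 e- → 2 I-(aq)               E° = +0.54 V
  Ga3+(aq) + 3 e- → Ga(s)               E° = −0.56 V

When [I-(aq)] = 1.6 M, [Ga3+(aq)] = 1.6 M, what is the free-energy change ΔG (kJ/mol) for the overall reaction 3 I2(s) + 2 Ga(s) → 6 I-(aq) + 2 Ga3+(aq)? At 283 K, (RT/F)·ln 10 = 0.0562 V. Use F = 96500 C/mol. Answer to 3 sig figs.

The standard cell potential is +0.54 − (−0.56) = +1.10 V, with n = 6 electrons in the balanced equation.
Q = [I-(aq)]^6·[Ga3+(aq)]^2 = 42.9, so log Q = 1.633 and E = +1.10 − (0.0562/6)(1.633) = +1.0847 V.
Finally ΔG = −nFE = −(6)(96500 C/mol)(+1.0847 V) = −628 kJ/mol.

−628 kJ/mol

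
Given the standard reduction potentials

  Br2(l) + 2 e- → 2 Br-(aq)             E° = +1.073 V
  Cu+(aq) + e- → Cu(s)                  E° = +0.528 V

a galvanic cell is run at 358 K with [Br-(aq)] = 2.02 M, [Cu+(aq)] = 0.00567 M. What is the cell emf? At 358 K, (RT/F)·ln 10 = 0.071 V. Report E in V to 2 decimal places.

The Br₂/Br⁻ couple has the more positive E°, so it is the cathode; Cu⁺/Cu is the anode.
E°cell = E°cat − E°an = +1.073 − (+0.528) = +0.545 V; n = 2.
For the overall reaction Br2(l) + 2 Cu(s) → 2 Br-(aq) + 2 Cu+(aq), Q = [Br-(aq)]^2·[Cu+(aq)]^2 = 0.000131, giving log Q = −3.882.
By the Nernst equation, E = +0.545 − (0.071/2)·(−3.882) = +0.68 V.

+0.68 V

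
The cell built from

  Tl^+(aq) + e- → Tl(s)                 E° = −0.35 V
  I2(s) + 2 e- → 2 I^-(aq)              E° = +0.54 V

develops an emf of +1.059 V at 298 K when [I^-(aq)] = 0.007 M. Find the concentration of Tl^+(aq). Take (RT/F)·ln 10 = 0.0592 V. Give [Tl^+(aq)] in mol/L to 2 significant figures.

0.20 M

With I₂/I⁻ at the cathode and Tl⁺/Tl at the anode, E°cell = +0.54 − (−0.35) = +0.89 V (n = 2).
From the Nernst equation, log Q = n(E° − E)/0.0592 = 2·(+0.89 − (+1.059))/0.0592 = −5.709.
Balancing electrons gives I2(s) + 2 Tl(s) → 2 I^-(aq) + 2 Tl^+(aq); thus Q = [I^-(aq)]^2·[Tl^+(aq)]^2.
Substituting the known concentrations and solving, log [Tl^+(aq)] = −0.700 and [Tl^+(aq)] = 0.20 M.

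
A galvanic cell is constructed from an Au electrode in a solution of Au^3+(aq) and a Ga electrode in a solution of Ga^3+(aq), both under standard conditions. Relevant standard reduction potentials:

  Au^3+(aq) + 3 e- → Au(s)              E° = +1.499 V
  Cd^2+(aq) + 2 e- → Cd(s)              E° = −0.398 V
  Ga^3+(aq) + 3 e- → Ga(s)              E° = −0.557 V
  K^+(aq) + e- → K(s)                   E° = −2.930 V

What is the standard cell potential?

+2.056 V

Of the two couples in this cell, the one with the more positive reduction potential is reduced at the cathode: here that is Au³⁺/Au (+1.499 V); Ga³⁺/Ga (−0.557 V) is the anode.
E°cell = E°(cathode) − E°(anode) = +1.499 − (−0.557) = +2.056 V.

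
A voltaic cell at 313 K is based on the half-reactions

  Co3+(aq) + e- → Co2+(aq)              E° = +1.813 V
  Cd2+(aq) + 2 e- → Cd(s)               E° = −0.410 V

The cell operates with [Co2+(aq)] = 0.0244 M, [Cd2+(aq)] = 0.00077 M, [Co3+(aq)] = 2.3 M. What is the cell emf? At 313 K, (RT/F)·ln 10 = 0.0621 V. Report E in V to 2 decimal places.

The Co³⁺/Co²⁺ couple has the more positive E°, so it is the cathode; Cd²⁺/Cd is the anode.
E°cell = E°cat − E°an = +1.813 − (−0.410) = +2.223 V; n = 2.
For the overall reaction 2 Co3+(aq) + Cd(s) → 2 Co2+(aq) + Cd2+(aq), Q = ([Co2+(aq)]^2·[Cd2+(aq)]) / [Co3+(aq)]^2 = 8.67×10^−8, giving log Q = −7.062.
By the Nernst equation, E = +2.223 − (0.0621/2)·(−7.062) = +2.44 V.

+2.44 V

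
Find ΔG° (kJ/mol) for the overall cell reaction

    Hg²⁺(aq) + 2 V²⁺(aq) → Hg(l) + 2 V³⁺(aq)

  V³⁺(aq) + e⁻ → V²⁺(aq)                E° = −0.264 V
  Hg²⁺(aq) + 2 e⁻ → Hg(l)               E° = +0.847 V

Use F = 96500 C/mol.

−214 kJ/mol

In the reaction as written Hg²⁺(aq) is reduced, so the Hg²⁺/Hg couple is the cathode and V³⁺/V²⁺ is the anode.
E°cell = +0.847 − (−0.264) = +1.111 V; balancing electrons gives n = 2.
ΔG° = −nFE°cell = −(2)(96500)(+1.111) J/mol = −214 kJ/mol.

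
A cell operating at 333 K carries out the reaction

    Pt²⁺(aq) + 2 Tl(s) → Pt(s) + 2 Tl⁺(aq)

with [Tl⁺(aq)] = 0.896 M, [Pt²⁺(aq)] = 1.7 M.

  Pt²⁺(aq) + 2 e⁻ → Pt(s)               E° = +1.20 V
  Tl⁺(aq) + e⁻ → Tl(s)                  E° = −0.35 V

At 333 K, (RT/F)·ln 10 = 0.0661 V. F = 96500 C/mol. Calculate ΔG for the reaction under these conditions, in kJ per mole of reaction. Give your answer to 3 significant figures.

With Pt²⁺/Pt reduced at the cathode, E°cell = +1.20 − (−0.35) = +1.55 V and n = 2.
Here Q = [Tl⁺(aq)]^2 / [Pt²⁺(aq)] = 0.472 (log Q = −0.326), giving E = +1.55 − (0.0661/2)·(−0.326) = +1.5608 V.
Then ΔG = −nFE = −2 × 96500 × +1.5608 J/mol = −301 kJ/mol.

−301 kJ/mol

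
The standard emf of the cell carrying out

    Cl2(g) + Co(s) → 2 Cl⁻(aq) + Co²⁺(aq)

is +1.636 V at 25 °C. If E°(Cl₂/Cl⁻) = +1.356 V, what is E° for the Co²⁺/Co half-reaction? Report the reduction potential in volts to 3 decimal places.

In the reaction as written the Cl₂/Cl⁻ couple is reduced (cathode) and Co²⁺/Co is oxidized (anode), so E°cell = E°(Cl₂/Cl⁻) − E°(Co²⁺/Co).
E°(Co²⁺/Co) = E°(cathode) − E°cell = +1.356 − (+1.636) = −0.280 V.

−0.280 V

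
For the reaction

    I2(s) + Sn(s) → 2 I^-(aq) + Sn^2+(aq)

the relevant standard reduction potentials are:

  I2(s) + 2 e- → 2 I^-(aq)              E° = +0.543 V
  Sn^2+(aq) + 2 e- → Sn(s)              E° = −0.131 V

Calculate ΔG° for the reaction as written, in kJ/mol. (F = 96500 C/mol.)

−130 kJ/mol

In the reaction as written I2(s) is reduced, so the I₂/I⁻ couple is the cathode and Sn²⁺/Sn is the anode.
E°cell = +0.543 − (−0.131) = +0.674 V; balancing electrons gives n = 2.
ΔG° = −nFE°cell = −(2)(96500)(+0.674) J/mol = −130 kJ/mol.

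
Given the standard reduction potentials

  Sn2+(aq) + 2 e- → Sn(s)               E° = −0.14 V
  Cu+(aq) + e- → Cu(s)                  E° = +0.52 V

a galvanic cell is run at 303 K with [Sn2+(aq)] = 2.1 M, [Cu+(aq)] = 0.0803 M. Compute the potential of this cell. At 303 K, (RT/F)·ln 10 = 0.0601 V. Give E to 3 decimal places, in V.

+0.584 V

Since E°(Cu⁺/Cu) > E°(Sn²⁺/Sn), Cu⁺/Cu serves as the cathode.
E°cell = +0.52 − (−0.14) = +0.66 V, with n = 2 electrons transferred.
For the overall reaction 2 Cu+(aq) + Sn(s) → 2 Cu(s) + Sn2+(aq), Q = [Sn2+(aq)] / [Cu+(aq)]^2 = 326, giving log Q = 2.513.
By the Nernst equation, E = +0.66 − (0.0601/2)·(2.513) = +0.584 V.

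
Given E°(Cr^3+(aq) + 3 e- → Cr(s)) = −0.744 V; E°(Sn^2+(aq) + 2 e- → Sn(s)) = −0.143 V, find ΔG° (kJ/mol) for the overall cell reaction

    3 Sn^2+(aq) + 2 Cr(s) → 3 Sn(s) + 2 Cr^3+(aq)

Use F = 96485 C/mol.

In the reaction as written Sn^2+(aq) is reduced, so the Sn²⁺/Sn couple is the cathode and Cr³⁺/Cr is the anode.
E°cell = −0.143 − (−0.744) = +0.601 V; balancing electrons gives n = 6.
ΔG° = −nFE°cell = −(6)(96485)(+0.601) J/mol = −348 kJ/mol.

−348 kJ/mol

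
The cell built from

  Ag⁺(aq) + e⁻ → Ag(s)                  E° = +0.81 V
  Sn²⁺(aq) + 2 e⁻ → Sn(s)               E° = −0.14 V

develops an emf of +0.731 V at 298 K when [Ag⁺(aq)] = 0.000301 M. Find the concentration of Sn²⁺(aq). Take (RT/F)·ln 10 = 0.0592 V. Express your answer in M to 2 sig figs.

2.3 M

Ag⁺/Ag is the cathode (higher E°); E°cell = +0.81 − (−0.14) = +0.95 V with n = 2.
Rearranging E = E° − (0.0592/n)·log Q gives log Q = 2(+0.95 − (+0.731))/0.0592 = 7.399.
The balanced reaction is 2 Ag⁺(aq) + Sn(s) → 2 Ag(s) + Sn²⁺(aq), so Q = [Sn²⁺(aq)] / [Ag⁺(aq)]^2.
Solving for the unknown gives log [Sn²⁺(aq)] = 0.356, so [Sn²⁺(aq)] ≈ 2.3 M.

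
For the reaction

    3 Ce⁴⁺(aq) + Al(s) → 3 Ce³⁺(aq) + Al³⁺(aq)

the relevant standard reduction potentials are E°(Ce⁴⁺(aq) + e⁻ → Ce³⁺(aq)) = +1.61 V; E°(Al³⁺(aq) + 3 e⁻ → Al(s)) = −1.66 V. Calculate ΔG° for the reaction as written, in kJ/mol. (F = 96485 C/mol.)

−947 kJ/mol

In the reaction as written Ce⁴⁺(aq) is reduced, so the Ce⁴⁺/Ce³⁺ couple is the cathode and Al³⁺/Al is the anode.
E°cell = +1.61 − (−1.66) = +3.27 V; balancing electrons gives n = 3.
ΔG° = −nFE°cell = −(3)(96485)(+3.27) J/mol = −947 kJ/mol.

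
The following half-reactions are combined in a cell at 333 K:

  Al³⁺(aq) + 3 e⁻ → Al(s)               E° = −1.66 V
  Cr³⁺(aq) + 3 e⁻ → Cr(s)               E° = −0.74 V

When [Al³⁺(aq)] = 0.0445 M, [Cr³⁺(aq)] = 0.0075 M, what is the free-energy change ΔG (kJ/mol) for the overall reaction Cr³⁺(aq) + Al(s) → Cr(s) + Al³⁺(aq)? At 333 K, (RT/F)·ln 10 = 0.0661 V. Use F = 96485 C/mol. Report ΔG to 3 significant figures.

The standard cell potential is −0.74 − (−1.66) = +0.92 V, with n = 3 electrons in the balanced equation.
The reaction quotient is [Al³⁺(aq)] / [Cr³⁺(aq)] = 5.93; by Nernst, E = +0.92 − (0.0661/3)(0.773) = +0.9030 V.
ΔG = −nFE = −(3)(96485)(+0.9030) J/mol = −261 kJ/mol.

−261 kJ/mol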